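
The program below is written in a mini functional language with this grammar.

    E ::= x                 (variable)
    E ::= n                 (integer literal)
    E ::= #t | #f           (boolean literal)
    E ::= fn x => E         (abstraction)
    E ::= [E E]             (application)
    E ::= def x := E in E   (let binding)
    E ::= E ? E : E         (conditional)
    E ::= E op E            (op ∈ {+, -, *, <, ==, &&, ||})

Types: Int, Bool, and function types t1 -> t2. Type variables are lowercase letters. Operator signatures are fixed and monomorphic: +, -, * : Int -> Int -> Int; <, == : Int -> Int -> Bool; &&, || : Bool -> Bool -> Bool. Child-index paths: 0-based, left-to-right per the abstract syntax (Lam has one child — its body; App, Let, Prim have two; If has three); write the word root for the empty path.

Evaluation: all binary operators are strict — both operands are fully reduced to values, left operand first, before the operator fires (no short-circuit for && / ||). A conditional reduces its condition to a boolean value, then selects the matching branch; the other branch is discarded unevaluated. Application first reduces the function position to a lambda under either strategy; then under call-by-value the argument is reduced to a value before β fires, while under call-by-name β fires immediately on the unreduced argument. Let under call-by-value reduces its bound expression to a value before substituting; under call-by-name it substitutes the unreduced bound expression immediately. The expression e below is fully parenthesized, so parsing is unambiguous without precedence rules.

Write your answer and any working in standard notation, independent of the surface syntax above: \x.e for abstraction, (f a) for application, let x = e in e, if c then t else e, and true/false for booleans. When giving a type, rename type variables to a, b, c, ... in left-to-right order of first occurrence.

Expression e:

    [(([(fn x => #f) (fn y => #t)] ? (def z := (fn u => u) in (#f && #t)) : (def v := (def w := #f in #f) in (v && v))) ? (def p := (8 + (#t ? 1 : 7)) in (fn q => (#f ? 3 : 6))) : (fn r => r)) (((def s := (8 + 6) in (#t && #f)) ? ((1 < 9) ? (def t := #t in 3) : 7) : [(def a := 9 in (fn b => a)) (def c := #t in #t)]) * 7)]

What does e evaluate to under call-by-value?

Trace:
step 0: ((if (if ((\x.false) (\y.true)) then (let z = (\u.u) in (false && true)) else (let v = (let w = false in false) in (v && v))) then (let p = (8 + (if true then 1 else 7)) in (\q.(if false then 3 else 6))) else (\r.r)) ((if (let s = (8 + 6) in (true && false)) then (if (1 < 9) then (let t = true in 3) else 7) else ((let a = 9 in (\b.a)) (let c = true in true))) * 7))
step 1: [beta@0.0.0] ((if (if false then (let z = (\u.u) in (false && true)) else (let v = (let w = false in false) in (v && v))) then (let p = (8 + (if true then 1 else 7)) in (\q.(if false then 3 else 6))) else (\r.r)) ((if (let s = (8 + 6) in (true && false)) then (if (1 < 9) then (let t = true in 3) else 7) else ((let a = 9 in (\b.a)) (let c = true in true))) * 7))
step 2: [if@0.0] ((if (let v = (let w = false in false) in (v && v)) then (let p = (8 + (if true then 1 else 7)) in (\q.(if false then 3 else 6))) else (\r.r)) ((if (let s = (8 + 6) in (true && false)) then (if (1 < 9) then (let t = true in 3) else 7) else ((let a = 9 in (\b.a)) (let c = true in true))) * 7))
step 3: [let@0.0.0] ((if (let v = false in (v && v)) then (let p = (8 + (if true then 1 else 7)) in (\q.(if false then 3 else 6))) else (\r.r)) ((if (let s = (8 + 6) in (true && false)) then (if (1 < 9) then (let t = true in 3) else 7) else ((let a = 9 in (\b.a)) (let c = true in true))) * 7))
step 4: [let@0.0] ((if (false && false) then (let p = (8 + (if true then 1 else 7)) in (\q.(if false then 3 else 6))) else (\r.r)) ((if (let s = (8 + 6) in (true && false)) then (if (1 < 9) then (let t = true in 3) else 7) else ((let a = 9 in (\b.a)) (let c = true in true))) * 7))
step 5: [delta@0.0] ((if false then (let p = (8 + (if true then 1 else 7)) in (\q.(if false then 3 else 6))) else (\r.r)) ((if (let s = (8 + 6) in (true && false)) then (if (1 < 9) then (let t = true in 3) else 7) else ((let a = 9 in (\b.a)) (let c = true in true))) * 7))
step 6: [if@0] ((\r.r) ((if (let s = (8 + 6) in (true && false)) then (if (1 < 9) then (let t = true in 3) else 7) else ((let a = 9 in (\b.a)) (let c = true in true))) * 7))
step 7: [delta@1.0.0.0] ((\r.r) ((if (let s = 14 in (true && false)) then (if (1 < 9) then (let t = true in 3) else 7) else ((let a = 9 in (\b.a)) (let c = true in true))) * 7))
step 8: [let@1.0.0] ((\r.r) ((if (true && false) then (if (1 < 9) then (let t = true in 3) else 7) else ((let a = 9 in (\b.a)) (let c = true in true))) * 7))
step 9: [delta@1.0.0] ((\r.r) ((if false then (if (1 < 9) then (let t = true in 3) else 7) else ((let a = 9 in (\b.a)) (let c = true in true))) * 7))
step 10: [if@1.0] ((\r.r) (((let a = 9 in (\b.a)) (let c = true in true)) * 7))
step 11: [let@1.0.0] ((\r.r) (((\b.9) (let c = true in true)) * 7))
step 12: [let@1.0.1] ((\r.r) (((\b.9) true) * 7))
step 13: [beta@1.0] ((\r.r) (9 * 7))
step 14: [delta@1] ((\r.r) 63)
step 15: [beta@root] 63

Answer: 63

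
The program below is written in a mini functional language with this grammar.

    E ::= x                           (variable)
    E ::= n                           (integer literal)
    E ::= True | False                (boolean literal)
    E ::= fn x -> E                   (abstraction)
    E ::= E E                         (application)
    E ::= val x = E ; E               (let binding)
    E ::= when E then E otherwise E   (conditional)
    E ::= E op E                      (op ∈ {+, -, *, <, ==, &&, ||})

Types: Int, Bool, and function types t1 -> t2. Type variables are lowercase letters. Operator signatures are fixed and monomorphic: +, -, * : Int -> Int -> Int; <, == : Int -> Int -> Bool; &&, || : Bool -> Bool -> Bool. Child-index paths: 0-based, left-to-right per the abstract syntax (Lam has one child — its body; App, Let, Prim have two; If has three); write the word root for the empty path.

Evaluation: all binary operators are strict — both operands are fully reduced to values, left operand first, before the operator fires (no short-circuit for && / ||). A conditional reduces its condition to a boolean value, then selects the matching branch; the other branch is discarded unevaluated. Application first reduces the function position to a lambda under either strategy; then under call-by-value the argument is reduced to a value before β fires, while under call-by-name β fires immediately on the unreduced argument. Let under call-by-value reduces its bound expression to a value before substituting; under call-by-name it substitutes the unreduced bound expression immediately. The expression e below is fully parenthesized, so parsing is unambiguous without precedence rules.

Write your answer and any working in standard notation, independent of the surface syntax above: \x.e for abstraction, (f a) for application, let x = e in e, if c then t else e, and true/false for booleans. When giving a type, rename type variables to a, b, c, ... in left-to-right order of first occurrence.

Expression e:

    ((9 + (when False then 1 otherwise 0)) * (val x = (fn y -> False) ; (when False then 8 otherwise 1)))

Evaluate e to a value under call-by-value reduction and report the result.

Working:
step 0: ((9 + (if false then 1 else 0)) * (let x = (\y.false) in (if false then 8 else 1)))
step 1: [if@0.1] ((9 + 0) * (let x = (\y.false) in (if false then 8 else 1)))
step 2: [delta@0] (9 * (let x = (\y.false) in (if false then 8 else 1)))
step 3: [let@1] (9 * (if false then 8 else 1))
step 4: [if@1] (9 * 1)
step 5: [delta@root] 9

Answer: 9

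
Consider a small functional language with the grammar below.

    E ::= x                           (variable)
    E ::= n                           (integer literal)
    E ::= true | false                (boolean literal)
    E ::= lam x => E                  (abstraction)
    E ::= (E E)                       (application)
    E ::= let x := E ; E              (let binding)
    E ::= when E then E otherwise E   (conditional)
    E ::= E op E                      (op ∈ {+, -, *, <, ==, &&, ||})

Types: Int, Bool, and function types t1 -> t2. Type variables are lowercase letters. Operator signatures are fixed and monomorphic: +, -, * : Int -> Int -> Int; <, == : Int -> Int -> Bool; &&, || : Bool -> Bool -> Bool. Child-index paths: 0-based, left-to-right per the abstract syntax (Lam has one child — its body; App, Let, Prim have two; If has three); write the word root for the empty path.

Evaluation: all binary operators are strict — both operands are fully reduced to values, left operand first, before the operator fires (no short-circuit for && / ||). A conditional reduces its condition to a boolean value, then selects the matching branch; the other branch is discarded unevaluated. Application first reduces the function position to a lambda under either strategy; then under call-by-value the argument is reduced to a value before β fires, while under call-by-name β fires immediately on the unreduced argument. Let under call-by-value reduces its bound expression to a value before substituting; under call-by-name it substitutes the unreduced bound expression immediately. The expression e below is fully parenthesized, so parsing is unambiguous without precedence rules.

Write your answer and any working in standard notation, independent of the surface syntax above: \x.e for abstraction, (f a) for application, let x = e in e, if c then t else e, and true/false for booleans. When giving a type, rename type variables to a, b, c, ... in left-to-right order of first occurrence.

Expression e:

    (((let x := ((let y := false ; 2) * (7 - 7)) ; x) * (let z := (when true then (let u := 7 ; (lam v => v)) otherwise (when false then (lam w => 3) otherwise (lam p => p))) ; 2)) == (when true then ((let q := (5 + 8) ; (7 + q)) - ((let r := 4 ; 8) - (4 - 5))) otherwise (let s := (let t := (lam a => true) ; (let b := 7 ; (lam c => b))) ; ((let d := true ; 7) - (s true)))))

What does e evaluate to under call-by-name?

Derivation:
step 0: (((let x = ((let y = false in 2) * (7 - 7)) in x) * (let z = (if true then (let u = 7 in (\v.v)) else (if false then (\w.3) else (\p.p))) in 2)) == (if true then ((let q = (5 + 8) in (7 + q)) - ((let r = 4 in 8) - (4 - 5))) else (let s = (let t = (\a.true) in (let b = 7 in (\c.b))) in ((let d = true in 7) - (s true)))))
step 1: [let@0.0] ((((let y = false in 2) * (7 - 7)) * (let z = (if true then (let u = 7 in (\v.v)) else (if false then (\w.3) else (\p.p))) in 2)) == (if true then ((let q = (5 + 8) in (7 + q)) - ((let r = 4 in 8) - (4 - 5))) else (let s = (let t = (\a.true) in (let b = 7 in (\c.b))) in ((let d = true in 7) - (s true)))))
step 2: [let@0.0.0] (((2 * (7 - 7)) * (let z = (if true then (let u = 7 in (\v.v)) else (if false then (\w.3) else (\p.p))) in 2)) == (if true then ((let q = (5 + 8) in (7 + q)) - ((let r = 4 in 8) - (4 - 5))) else (let s = (let t = (\a.true) in (let b = 7 in (\c.b))) in ((let d = true in 7) - (s true)))))
step 3: [delta@0.0.1] (((2 * 0) * (let z = (if true then (let u = 7 in (\v.v)) else (if false then (\w.3) else (\p.p))) in 2)) == (if true then ((let q = (5 + 8) in (7 + q)) - ((let r = 4 in 8) - (4 - 5))) else (let s = (let t = (\a.true) in (let b = 7 in (\c.b))) in ((let d = true in 7) - (s true)))))
step 4: [delta@0.0] ((0 * (let z = (if true then (let u = 7 in (\v.v)) else (if false then (\w.3) else (\p.p))) in 2)) == (if true then ((let q = (5 + 8) in (7 + q)) - ((let r = 4 in 8) - (4 - 5))) else (let s = (let t = (\a.true) in (let b = 7 in (\c.b))) in ((let d = true in 7) - (s true)))))
step 5: [let@0.1] ((0 * 2) == (if true then ((let q = (5 + 8) in (7 + q)) - ((let r = 4 in 8) - (4 - 5))) else (let s = (let t = (\a.true) in (let b = 7 in (\c.b))) in ((let d = true in 7) - (s true)))))
step 6: [delta@0] (0 == (if true then ((let q = (5 + 8) in (7 + q)) - ((let r = 4 in 8) - (4 - 5))) else (let s = (let t = (\a.true) in (let b = 7 in (\c.b))) in ((let d = true in 7) - (s true)))))
step 7: [if@1] (0 == ((let q = (5 + 8) in (7 + q)) - ((let r = 4 in 8) - (4 - 5))))
step 8: [let@1.0] (0 == ((7 + (5 + 8)) - ((let r = 4 in 8) - (4 - 5))))
step 9: [delta@1.0.1] (0 == ((7 + 13) - ((let r = 4 in 8) - (4 - 5))))
step 10: [delta@1.0] (0 == (20 - ((let r = 4 in 8) - (4 - 5))))
step 11: [let@1.1.0] (0 == (20 - (8 - (4 - 5))))
step 12: [delta@1.1.1] (0 == (20 - (8 - -1)))
step 13: [delta@1.1] (0 == (20 - 9))
step 14: [delta@1] (0 == 11)
step 15: [delta@root] false

Answer: false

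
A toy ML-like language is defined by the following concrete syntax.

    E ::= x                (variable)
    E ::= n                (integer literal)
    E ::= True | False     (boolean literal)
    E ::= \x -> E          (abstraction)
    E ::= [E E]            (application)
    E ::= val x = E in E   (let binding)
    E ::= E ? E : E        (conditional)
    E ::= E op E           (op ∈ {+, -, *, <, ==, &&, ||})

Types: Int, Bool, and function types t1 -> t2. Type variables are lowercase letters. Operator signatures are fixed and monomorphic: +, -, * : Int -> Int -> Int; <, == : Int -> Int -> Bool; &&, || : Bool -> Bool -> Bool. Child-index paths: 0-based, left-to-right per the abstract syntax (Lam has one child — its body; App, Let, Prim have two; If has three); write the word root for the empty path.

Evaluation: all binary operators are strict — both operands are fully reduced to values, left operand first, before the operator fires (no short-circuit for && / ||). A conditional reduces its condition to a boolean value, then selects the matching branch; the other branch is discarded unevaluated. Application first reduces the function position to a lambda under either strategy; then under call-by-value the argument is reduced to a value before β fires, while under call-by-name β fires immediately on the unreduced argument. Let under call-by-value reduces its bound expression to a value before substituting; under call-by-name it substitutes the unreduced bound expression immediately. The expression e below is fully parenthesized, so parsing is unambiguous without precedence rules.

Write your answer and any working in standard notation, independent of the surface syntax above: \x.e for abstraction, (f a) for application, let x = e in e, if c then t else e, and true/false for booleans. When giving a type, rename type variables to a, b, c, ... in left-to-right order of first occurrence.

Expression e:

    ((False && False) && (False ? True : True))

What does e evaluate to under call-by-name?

Answer: false

Working:
step 0: ((false && false) && (if false then true else true))
step 1: [delta@0] (false && (if false then true else true))
step 2: [if@1] (false && true)
step 3: [delta@root] false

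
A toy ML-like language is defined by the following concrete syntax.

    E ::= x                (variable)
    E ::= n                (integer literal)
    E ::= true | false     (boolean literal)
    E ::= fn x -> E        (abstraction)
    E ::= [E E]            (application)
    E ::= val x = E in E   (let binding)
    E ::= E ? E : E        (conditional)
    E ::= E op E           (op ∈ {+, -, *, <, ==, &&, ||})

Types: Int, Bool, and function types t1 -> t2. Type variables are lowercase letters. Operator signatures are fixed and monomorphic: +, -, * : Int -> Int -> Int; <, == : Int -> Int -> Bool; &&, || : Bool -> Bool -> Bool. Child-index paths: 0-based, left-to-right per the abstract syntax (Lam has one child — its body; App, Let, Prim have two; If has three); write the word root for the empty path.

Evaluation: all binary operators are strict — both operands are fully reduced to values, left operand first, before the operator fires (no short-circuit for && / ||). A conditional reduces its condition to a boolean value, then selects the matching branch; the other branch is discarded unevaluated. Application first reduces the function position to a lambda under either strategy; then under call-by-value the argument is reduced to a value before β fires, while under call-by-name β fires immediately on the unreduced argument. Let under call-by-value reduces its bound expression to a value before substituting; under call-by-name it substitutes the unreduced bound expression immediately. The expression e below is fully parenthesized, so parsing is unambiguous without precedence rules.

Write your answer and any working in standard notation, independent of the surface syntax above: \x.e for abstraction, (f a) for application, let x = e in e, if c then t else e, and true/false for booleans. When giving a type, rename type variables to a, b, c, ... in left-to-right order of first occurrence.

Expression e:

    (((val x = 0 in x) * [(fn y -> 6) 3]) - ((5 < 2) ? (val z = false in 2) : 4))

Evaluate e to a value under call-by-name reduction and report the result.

Answer: -4

Working:
step 0: (((let x = 0 in x) * ((\y.6) 3)) - (if (5 < 2) then (let z = false in 2) else 4))
step 1: [let@0.0] ((0 * ((\y.6) 3)) - (if (5 < 2) then (let z = false in 2) else 4))
step 2: [beta@0.1] ((0 * 6) - (if (5 < 2) then (let z = false in 2) else 4))
step 3: [delta@0] (0 - (if (5 < 2) then (let z = false in 2) else 4))
step 4: [delta@1.0] (0 - (if false then (let z = false in 2) else 4))
step 5: [if@1] (0 - 4)
step 6: [delta@root] -4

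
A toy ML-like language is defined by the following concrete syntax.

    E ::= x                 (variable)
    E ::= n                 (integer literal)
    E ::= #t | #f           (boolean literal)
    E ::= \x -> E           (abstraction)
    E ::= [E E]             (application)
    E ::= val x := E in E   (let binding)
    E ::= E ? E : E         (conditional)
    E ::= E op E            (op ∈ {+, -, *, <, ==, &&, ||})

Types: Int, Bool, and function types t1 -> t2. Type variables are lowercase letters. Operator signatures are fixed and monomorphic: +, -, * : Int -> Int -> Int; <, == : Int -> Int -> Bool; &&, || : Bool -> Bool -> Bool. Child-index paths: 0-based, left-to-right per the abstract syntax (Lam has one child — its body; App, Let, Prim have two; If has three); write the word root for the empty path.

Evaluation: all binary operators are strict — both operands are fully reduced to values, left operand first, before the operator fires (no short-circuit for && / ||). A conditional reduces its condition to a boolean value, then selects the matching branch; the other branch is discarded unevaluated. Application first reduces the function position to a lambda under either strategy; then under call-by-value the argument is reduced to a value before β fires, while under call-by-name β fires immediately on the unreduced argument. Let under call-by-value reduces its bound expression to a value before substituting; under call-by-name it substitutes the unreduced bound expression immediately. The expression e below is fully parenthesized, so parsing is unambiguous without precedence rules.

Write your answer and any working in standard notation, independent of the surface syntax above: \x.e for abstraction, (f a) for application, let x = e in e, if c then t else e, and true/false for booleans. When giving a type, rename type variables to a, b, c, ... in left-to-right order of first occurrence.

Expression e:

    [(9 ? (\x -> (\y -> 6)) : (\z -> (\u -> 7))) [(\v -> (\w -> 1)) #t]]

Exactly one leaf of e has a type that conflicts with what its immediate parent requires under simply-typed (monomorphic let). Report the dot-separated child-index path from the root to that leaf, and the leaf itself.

Trace:
  unify Int ~ Bool
  FAIL: mismatch Int ~ Bool

Answer: 0.0 : 9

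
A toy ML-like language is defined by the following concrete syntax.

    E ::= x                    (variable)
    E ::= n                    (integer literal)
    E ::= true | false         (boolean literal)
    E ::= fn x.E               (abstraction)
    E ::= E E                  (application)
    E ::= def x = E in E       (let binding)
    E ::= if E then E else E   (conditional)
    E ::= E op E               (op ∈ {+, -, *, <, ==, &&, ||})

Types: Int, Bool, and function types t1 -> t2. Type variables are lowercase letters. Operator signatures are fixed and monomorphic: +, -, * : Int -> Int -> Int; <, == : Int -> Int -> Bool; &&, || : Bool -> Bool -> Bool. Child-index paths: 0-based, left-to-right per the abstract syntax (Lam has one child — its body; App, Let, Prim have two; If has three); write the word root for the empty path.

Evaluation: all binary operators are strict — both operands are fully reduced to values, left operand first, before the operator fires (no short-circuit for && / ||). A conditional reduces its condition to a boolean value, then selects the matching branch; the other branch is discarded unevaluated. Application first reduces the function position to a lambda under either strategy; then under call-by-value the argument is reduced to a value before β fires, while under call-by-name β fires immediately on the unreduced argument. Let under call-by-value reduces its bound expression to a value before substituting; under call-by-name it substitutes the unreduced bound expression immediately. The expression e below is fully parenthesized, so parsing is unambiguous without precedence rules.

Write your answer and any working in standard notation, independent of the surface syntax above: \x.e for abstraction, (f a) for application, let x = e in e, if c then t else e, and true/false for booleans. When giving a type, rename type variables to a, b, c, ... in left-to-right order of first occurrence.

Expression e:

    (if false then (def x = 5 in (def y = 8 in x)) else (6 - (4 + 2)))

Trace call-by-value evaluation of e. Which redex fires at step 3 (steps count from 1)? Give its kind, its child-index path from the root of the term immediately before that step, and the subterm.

Answer: delta at root : (6 - 6)

Trace:
step 0: (if false then (let x = 5 in (let y = 8 in x)) else (6 - (4 + 2)))
step 1: [if@root] (6 - (4 + 2))
step 2: [delta@1] (6 - 6)
step 3: [delta@root] 0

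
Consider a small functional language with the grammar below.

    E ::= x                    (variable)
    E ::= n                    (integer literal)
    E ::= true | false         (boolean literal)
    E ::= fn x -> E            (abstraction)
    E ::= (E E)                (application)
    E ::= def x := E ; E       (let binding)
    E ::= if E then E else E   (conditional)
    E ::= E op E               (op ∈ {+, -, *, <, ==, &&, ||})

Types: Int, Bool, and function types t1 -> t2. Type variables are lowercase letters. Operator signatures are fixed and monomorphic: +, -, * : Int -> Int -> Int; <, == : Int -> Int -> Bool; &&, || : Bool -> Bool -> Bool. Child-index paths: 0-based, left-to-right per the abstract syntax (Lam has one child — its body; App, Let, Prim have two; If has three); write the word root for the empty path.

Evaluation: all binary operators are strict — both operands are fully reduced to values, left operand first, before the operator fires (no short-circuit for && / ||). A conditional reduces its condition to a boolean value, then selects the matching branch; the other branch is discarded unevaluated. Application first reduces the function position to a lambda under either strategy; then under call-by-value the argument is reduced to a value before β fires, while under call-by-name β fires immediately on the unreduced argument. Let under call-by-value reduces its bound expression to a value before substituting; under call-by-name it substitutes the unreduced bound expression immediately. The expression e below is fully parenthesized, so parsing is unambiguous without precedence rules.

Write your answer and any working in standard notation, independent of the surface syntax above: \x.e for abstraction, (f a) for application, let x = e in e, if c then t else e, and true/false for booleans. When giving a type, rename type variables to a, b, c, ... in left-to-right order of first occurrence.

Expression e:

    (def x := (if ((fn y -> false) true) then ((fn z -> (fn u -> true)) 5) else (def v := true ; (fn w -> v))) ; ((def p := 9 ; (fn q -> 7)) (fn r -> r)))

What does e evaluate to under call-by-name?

Trace:
step 0: (let x = (if ((\y.false) true) then ((\z.(\u.true)) 5) else (let v = true in (\w.v))) in ((let p = 9 in (\q.7)) (\r.r)))
step 1: [let@root] ((let p = 9 in (\q.7)) (\r.r))
step 2: [let@0] ((\q.7) (\r.r))
step 3: [beta@root] 7

Answer: 7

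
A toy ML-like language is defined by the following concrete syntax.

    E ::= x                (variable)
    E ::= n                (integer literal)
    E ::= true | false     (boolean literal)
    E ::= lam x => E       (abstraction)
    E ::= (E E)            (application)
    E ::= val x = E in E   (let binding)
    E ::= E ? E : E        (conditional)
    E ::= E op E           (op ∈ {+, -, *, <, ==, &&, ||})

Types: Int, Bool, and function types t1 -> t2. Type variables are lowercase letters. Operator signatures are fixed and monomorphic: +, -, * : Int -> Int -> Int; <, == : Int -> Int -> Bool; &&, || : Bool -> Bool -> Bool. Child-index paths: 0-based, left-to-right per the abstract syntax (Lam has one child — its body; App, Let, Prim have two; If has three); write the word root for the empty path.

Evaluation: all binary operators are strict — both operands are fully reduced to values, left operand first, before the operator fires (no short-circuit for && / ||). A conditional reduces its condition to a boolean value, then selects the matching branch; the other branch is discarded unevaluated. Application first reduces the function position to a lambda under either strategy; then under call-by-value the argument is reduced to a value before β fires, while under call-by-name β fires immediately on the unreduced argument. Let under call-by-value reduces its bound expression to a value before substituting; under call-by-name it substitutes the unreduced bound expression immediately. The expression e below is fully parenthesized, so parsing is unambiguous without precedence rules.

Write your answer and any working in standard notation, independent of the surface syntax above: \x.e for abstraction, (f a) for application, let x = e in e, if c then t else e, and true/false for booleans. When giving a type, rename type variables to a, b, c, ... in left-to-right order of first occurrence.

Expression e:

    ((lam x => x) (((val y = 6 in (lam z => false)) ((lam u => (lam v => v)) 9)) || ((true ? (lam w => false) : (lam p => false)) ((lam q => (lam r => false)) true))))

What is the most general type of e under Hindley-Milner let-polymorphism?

Trace:
x : a
\x._ : a -> a
let y : Int
\z._ : b -> Bool
v : d
\v._ : d -> d
\u._ : c -> d -> d
  unify c -> d -> d ~ Int -> e
  unify c ~ Int
  unify d -> d ~ e
_ _ : d -> d
  unify b -> Bool ~ (d -> d) -> f
  unify b ~ d -> d
  unify Bool ~ f
_ _ : Bool
  unify Bool ~ Bool
  unify Bool ~ Bool
\w._ : g -> Bool
\p._ : h -> Bool
  unify g -> Bool ~ h -> Bool
  unify g ~ h
  unify Bool ~ Bool
\r._ : j -> Bool
\q._ : i -> j -> Bool
  unify i -> j -> Bool ~ Bool -> k
  unify i ~ Bool
  unify j -> Bool ~ k
_ _ : j -> Bool
  unify h -> Bool ~ (j -> Bool) -> l
  unify h ~ j -> Bool
  unify Bool ~ l
_ _ : Bool
  unify Bool ~ Bool
  unify a -> a ~ Bool -> m
  unify a ~ Bool
  unify Bool ~ m
_ _ : Bool

Answer: Bool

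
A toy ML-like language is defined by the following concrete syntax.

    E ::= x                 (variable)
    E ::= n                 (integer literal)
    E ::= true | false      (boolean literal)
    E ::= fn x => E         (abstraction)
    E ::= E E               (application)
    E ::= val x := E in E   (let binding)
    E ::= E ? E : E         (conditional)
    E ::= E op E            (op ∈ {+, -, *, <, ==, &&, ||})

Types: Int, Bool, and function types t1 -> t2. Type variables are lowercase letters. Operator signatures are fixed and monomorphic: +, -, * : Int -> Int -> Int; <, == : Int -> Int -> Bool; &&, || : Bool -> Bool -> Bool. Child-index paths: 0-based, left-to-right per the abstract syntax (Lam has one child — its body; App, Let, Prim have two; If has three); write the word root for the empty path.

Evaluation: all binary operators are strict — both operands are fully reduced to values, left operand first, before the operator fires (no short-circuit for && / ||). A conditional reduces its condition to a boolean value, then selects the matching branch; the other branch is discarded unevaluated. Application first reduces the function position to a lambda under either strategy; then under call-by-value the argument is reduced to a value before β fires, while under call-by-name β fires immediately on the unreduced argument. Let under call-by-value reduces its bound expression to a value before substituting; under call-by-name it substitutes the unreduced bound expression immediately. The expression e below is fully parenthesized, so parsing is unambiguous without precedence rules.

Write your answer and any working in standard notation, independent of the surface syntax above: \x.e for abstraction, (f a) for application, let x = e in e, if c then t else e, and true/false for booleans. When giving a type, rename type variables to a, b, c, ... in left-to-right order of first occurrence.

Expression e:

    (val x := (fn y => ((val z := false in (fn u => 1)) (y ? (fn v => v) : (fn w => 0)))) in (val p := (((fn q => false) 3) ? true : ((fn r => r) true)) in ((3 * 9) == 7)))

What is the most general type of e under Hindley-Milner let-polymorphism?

Trace:
let z : Bool
\u._ : b -> Int
y : a
  unify a ~ Bool
v : c
\v._ : c -> c
\w._ : d -> Int
  unify c -> c ~ d -> Int
  unify c ~ d
  unify d ~ Int
  unify b -> Int ~ (Int -> Int) -> e
  unify b ~ Int -> Int
  unify Int ~ e
_ _ : Int
\y._ : Bool -> Int
let x : Bool -> Int
\q._ : f -> Bool
  unify f -> Bool ~ Int -> g
  unify f ~ Int
  unify Bool ~ g
_ _ : Bool
  unify Bool ~ Bool
r : h
\r._ : h -> h
  unify h -> h ~ Bool -> i
  unify h ~ Bool
  unify Bool ~ i
_ _ : Bool
  unify Bool ~ Bool
let p : Bool
  unify Int ~ Int
  unify Int ~ Int
  unify Int ~ Int
  unify Int ~ Int

Answer: Bool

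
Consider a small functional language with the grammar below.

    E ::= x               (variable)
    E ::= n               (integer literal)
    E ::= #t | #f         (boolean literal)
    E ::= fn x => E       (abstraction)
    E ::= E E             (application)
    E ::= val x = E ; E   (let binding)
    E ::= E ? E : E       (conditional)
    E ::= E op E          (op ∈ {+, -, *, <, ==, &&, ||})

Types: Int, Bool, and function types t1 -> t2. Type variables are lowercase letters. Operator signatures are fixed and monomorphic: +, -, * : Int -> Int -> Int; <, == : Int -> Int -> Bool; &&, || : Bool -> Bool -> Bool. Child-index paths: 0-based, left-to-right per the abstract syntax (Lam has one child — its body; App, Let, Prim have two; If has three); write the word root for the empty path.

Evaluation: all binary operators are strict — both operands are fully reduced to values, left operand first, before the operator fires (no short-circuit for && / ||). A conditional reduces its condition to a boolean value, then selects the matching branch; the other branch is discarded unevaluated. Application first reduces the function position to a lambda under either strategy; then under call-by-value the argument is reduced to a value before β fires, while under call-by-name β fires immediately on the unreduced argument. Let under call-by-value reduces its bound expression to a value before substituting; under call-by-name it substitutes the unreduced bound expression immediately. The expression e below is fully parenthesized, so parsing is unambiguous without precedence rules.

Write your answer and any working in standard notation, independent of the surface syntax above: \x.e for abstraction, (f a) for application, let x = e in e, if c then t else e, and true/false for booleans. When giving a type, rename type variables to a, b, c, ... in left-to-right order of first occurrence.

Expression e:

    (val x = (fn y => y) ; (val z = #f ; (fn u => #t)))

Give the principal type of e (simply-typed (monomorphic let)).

Answer: a -> Bool

Working:
y : a
\y._ : a -> a
let x : a -> a
let z : Bool
\u._ : b -> Bool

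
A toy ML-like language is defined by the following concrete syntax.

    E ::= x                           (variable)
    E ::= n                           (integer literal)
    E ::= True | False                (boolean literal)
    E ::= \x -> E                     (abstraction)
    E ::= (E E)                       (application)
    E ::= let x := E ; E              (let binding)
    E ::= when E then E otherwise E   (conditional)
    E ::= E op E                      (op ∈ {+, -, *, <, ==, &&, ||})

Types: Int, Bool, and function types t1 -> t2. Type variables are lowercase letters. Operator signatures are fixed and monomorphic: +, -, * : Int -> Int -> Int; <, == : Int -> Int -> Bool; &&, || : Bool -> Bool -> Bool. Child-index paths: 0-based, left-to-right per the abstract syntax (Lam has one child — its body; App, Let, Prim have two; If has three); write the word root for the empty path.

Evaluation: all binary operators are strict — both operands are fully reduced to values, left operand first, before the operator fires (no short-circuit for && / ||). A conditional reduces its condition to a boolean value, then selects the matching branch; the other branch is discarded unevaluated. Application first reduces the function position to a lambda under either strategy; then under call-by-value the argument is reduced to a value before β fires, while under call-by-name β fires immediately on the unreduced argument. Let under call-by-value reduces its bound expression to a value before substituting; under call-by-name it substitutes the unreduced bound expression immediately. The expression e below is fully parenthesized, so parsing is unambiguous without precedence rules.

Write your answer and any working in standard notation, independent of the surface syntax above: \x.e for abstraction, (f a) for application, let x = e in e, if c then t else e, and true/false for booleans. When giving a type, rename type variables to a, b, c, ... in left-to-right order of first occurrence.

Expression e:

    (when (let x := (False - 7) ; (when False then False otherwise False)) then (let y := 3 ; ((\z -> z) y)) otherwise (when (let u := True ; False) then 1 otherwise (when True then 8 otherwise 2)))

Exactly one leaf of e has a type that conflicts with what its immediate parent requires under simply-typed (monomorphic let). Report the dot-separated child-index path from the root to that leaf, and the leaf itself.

Working:
  unify Bool ~ Int
  FAIL: mismatch Bool ~ Int

Answer: 0.0.0 : false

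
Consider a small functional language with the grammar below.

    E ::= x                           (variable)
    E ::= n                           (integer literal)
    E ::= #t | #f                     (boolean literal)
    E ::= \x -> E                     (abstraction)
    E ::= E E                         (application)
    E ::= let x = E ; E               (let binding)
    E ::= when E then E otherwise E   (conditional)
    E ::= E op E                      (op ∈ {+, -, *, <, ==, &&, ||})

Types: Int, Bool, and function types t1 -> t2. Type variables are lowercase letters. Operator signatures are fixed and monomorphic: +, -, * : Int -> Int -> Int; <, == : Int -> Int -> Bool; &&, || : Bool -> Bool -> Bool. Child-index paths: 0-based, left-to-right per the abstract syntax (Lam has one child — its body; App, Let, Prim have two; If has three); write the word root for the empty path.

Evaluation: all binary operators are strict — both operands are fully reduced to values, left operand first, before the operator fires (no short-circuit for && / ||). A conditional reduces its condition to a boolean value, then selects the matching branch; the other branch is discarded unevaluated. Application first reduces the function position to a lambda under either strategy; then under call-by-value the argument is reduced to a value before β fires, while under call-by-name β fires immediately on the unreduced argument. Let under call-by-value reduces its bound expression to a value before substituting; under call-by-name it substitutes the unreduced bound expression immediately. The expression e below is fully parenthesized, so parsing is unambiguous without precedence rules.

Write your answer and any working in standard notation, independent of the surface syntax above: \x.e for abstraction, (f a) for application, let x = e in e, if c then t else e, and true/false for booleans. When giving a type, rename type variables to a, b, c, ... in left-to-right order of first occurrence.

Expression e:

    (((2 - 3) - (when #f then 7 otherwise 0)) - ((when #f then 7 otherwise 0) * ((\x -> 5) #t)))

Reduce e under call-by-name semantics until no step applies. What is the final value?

Working:
step 0: (((2 - 3) - (if false then 7 else 0)) - ((if false then 7 else 0) * ((\x.5) true)))
step 1: [delta@0.0] ((-1 - (if false then 7 else 0)) - ((if false then 7 else 0) * ((\x.5) true)))
step 2: [if@0.1] ((-1 - 0) - ((if false then 7 else 0) * ((\x.5) true)))
step 3: [delta@0] (-1 - ((if false then 7 else 0) * ((\x.5) true)))
step 4: [if@1.0] (-1 - (0 * ((\x.5) true)))
step 5: [beta@1.1] (-1 - (0 * 5))
step 6: [delta@1] (-1 - 0)
step 7: [delta@root] -1

Answer: -1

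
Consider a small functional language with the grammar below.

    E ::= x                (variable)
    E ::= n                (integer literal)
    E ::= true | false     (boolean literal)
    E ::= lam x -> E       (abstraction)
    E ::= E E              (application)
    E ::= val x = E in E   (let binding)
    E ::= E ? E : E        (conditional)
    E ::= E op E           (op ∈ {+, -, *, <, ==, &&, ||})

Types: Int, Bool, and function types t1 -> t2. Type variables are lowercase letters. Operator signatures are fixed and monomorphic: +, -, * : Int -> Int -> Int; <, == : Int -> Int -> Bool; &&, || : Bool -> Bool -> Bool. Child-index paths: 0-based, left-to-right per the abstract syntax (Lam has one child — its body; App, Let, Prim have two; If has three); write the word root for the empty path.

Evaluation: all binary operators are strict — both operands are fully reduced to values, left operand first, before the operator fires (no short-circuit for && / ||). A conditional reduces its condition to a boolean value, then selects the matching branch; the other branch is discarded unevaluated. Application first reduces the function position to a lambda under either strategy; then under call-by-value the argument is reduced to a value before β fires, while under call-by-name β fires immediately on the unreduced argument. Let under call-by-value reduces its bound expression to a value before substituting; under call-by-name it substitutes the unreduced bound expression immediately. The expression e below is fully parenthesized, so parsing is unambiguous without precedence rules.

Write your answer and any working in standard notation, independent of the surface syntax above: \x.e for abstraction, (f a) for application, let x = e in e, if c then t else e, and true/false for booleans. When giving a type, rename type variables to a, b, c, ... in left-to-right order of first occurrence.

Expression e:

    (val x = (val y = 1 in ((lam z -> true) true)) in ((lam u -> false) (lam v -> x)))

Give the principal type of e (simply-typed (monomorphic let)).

Answer: Bool

Derivation:
let y : Int
\z._ : a -> Bool
  unify a -> Bool ~ Bool -> b
  unify a ~ Bool
  unify Bool ~ b
_ _ : Bool
let x : Bool
\u._ : c -> Bool
x : Bool
\v._ : d -> Bool
  unify c -> Bool ~ (d -> Bool) -> e
  unify c ~ d -> Bool
  unify Bool ~ e
_ _ : Bool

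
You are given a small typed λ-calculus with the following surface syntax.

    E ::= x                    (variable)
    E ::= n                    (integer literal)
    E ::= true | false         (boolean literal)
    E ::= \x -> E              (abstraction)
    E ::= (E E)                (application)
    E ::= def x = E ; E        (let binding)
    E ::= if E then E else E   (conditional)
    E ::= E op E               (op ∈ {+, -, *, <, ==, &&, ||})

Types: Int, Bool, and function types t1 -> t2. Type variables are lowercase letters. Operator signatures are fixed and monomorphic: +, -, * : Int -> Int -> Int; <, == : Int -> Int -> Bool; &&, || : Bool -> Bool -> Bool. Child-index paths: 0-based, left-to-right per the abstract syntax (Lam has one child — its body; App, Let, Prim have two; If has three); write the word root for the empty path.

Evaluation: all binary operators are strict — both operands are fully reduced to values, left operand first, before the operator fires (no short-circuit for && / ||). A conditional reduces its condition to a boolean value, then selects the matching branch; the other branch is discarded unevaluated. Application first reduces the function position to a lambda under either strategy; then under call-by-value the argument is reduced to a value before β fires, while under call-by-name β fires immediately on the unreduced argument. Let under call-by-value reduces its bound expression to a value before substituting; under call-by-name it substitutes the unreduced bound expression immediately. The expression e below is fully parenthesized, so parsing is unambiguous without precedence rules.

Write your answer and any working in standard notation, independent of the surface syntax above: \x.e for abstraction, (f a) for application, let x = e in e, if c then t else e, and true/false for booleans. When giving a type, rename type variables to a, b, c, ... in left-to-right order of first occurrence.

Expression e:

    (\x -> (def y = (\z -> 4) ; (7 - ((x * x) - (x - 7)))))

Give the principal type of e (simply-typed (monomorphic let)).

Working:
\z._ : b -> Int
let y : b -> Int
  unify Int ~ Int
x : a
  unify a ~ Int
x : Int
  unify Int ~ Int
  unify Int ~ Int
x : Int
  unify Int ~ Int
  unify Int ~ Int
  unify Int ~ Int
  unify Int ~ Int
\x._ : Int -> Int

Answer: Int -> Int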